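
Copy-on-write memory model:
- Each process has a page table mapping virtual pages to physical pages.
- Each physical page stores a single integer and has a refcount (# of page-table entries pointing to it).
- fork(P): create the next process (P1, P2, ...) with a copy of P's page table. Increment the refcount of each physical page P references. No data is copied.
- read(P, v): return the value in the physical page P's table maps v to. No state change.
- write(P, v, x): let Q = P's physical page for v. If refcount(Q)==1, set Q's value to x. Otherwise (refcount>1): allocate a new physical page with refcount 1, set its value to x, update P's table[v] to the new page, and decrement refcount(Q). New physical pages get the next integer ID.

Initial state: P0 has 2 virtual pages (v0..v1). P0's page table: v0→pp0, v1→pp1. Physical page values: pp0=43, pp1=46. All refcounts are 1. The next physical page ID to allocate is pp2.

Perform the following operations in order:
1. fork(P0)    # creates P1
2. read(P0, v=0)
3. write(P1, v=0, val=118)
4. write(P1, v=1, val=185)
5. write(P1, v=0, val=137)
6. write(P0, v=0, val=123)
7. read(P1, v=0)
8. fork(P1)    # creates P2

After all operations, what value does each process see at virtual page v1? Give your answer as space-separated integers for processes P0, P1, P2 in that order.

Op 1: fork(P0) -> P1. 2 ppages; refcounts: pp0:2 pp1:2
Op 2: read(P0, v0) -> 43. No state change.
Op 3: write(P1, v0, 118). refcount(pp0)=2>1 -> COPY to pp2. 3 ppages; refcounts: pp0:1 pp1:2 pp2:1
Op 4: write(P1, v1, 185). refcount(pp1)=2>1 -> COPY to pp3. 4 ppages; refcounts: pp0:1 pp1:1 pp2:1 pp3:1
Op 5: write(P1, v0, 137). refcount(pp2)=1 -> write in place. 4 ppages; refcounts: pp0:1 pp1:1 pp2:1 pp3:1
Op 6: write(P0, v0, 123). refcount(pp0)=1 -> write in place. 4 ppages; refcounts: pp0:1 pp1:1 pp2:1 pp3:1
Op 7: read(P1, v0) -> 137. No state change.
Op 8: fork(P1) -> P2. 4 ppages; refcounts: pp0:1 pp1:1 pp2:2 pp3:2
P0: v1 -> pp1 = 46
P1: v1 -> pp3 = 185
P2: v1 -> pp3 = 185

Answer: 46 185 185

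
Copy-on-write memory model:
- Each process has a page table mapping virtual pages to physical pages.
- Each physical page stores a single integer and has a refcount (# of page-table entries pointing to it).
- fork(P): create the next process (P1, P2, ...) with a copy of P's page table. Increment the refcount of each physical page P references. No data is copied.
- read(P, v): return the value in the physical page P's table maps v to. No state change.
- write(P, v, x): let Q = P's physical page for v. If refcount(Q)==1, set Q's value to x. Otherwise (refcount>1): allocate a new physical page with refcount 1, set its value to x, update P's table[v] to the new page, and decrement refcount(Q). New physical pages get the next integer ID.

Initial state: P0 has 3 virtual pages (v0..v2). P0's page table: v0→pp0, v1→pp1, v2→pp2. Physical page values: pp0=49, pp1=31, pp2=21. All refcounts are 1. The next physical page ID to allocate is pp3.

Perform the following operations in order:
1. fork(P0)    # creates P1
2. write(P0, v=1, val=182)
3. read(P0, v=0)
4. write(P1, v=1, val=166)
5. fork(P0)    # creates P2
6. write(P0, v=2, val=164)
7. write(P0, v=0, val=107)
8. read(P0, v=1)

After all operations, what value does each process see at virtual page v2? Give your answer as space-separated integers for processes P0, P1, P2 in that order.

Answer: 164 21 21

Derivation:
Op 1: fork(P0) -> P1. 3 ppages; refcounts: pp0:2 pp1:2 pp2:2
Op 2: write(P0, v1, 182). refcount(pp1)=2>1 -> COPY to pp3. 4 ppages; refcounts: pp0:2 pp1:1 pp2:2 pp3:1
Op 3: read(P0, v0) -> 49. No state change.
Op 4: write(P1, v1, 166). refcount(pp1)=1 -> write in place. 4 ppages; refcounts: pp0:2 pp1:1 pp2:2 pp3:1
Op 5: fork(P0) -> P2. 4 ppages; refcounts: pp0:3 pp1:1 pp2:3 pp3:2
Op 6: write(P0, v2, 164). refcount(pp2)=3>1 -> COPY to pp4. 5 ppages; refcounts: pp0:3 pp1:1 pp2:2 pp3:2 pp4:1
Op 7: write(P0, v0, 107). refcount(pp0)=3>1 -> COPY to pp5. 6 ppages; refcounts: pp0:2 pp1:1 pp2:2 pp3:2 pp4:1 pp5:1
Op 8: read(P0, v1) -> 182. No state change.
P0: v2 -> pp4 = 164
P1: v2 -> pp2 = 21
P2: v2 -> pp2 = 21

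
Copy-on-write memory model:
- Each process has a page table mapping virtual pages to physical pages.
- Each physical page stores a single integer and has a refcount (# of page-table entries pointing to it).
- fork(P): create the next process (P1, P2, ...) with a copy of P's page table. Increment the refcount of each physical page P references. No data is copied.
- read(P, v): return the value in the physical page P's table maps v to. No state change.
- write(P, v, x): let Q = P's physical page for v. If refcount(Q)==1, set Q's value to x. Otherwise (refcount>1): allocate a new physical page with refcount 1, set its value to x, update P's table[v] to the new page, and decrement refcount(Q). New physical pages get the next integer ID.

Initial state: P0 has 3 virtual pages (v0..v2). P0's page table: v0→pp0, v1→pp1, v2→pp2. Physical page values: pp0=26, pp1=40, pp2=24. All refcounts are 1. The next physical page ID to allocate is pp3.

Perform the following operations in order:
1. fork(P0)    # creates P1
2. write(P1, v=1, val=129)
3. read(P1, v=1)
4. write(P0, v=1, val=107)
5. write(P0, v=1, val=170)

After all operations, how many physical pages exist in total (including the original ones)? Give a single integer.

Answer: 4

Derivation:
Op 1: fork(P0) -> P1. 3 ppages; refcounts: pp0:2 pp1:2 pp2:2
Op 2: write(P1, v1, 129). refcount(pp1)=2>1 -> COPY to pp3. 4 ppages; refcounts: pp0:2 pp1:1 pp2:2 pp3:1
Op 3: read(P1, v1) -> 129. No state change.
Op 4: write(P0, v1, 107). refcount(pp1)=1 -> write in place. 4 ppages; refcounts: pp0:2 pp1:1 pp2:2 pp3:1
Op 5: write(P0, v1, 170). refcount(pp1)=1 -> write in place. 4 ppages; refcounts: pp0:2 pp1:1 pp2:2 pp3:1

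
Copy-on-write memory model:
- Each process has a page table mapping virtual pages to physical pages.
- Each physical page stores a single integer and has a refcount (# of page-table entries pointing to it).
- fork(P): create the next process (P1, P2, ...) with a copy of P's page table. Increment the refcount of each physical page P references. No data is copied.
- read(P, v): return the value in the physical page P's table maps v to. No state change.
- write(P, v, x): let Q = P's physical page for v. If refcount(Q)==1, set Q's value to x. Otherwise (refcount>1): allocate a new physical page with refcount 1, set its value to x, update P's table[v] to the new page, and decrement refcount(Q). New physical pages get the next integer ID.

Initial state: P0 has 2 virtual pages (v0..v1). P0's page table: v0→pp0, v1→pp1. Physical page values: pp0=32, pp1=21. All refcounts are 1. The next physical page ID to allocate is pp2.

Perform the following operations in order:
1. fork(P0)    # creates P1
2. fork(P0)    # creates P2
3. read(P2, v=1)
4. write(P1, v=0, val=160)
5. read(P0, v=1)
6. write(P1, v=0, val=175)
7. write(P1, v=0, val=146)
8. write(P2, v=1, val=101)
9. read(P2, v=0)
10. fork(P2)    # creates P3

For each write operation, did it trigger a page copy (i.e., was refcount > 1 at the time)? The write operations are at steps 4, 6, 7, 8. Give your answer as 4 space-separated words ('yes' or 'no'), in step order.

Op 1: fork(P0) -> P1. 2 ppages; refcounts: pp0:2 pp1:2
Op 2: fork(P0) -> P2. 2 ppages; refcounts: pp0:3 pp1:3
Op 3: read(P2, v1) -> 21. No state change.
Op 4: write(P1, v0, 160). refcount(pp0)=3>1 -> COPY to pp2. 3 ppages; refcounts: pp0:2 pp1:3 pp2:1
Op 5: read(P0, v1) -> 21. No state change.
Op 6: write(P1, v0, 175). refcount(pp2)=1 -> write in place. 3 ppages; refcounts: pp0:2 pp1:3 pp2:1
Op 7: write(P1, v0, 146). refcount(pp2)=1 -> write in place. 3 ppages; refcounts: pp0:2 pp1:3 pp2:1
Op 8: write(P2, v1, 101). refcount(pp1)=3>1 -> COPY to pp3. 4 ppages; refcounts: pp0:2 pp1:2 pp2:1 pp3:1
Op 9: read(P2, v0) -> 32. No state change.
Op 10: fork(P2) -> P3. 4 ppages; refcounts: pp0:3 pp1:2 pp2:1 pp3:2

yes no no yes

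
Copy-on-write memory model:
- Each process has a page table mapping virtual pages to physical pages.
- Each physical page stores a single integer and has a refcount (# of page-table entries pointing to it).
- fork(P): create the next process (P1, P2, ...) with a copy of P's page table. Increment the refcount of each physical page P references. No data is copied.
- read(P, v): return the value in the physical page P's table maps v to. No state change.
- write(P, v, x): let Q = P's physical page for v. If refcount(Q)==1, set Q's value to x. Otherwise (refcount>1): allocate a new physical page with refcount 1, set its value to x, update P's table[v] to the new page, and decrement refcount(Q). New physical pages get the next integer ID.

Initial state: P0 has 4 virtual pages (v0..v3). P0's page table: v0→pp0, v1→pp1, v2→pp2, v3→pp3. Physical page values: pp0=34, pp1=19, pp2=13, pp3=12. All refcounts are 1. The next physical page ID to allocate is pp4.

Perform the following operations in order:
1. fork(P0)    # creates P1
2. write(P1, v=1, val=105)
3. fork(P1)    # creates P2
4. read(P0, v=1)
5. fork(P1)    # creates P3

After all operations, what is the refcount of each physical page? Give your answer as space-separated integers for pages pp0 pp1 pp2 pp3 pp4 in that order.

Op 1: fork(P0) -> P1. 4 ppages; refcounts: pp0:2 pp1:2 pp2:2 pp3:2
Op 2: write(P1, v1, 105). refcount(pp1)=2>1 -> COPY to pp4. 5 ppages; refcounts: pp0:2 pp1:1 pp2:2 pp3:2 pp4:1
Op 3: fork(P1) -> P2. 5 ppages; refcounts: pp0:3 pp1:1 pp2:3 pp3:3 pp4:2
Op 4: read(P0, v1) -> 19. No state change.
Op 5: fork(P1) -> P3. 5 ppages; refcounts: pp0:4 pp1:1 pp2:4 pp3:4 pp4:3

Answer: 4 1 4 4 3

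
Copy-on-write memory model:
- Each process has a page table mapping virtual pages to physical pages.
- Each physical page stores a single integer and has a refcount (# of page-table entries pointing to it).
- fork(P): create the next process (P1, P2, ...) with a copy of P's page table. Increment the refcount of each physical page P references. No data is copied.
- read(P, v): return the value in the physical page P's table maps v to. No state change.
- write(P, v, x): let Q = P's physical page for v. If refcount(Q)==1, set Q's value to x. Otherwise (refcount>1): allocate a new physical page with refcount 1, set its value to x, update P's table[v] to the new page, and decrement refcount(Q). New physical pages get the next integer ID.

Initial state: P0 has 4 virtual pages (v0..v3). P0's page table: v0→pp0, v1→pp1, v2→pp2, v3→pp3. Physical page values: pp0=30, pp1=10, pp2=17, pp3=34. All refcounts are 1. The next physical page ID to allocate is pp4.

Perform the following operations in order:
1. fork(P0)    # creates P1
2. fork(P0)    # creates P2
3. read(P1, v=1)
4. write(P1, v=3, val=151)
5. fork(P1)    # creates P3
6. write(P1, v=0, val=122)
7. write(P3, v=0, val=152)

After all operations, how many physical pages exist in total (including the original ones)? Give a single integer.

Answer: 7

Derivation:
Op 1: fork(P0) -> P1. 4 ppages; refcounts: pp0:2 pp1:2 pp2:2 pp3:2
Op 2: fork(P0) -> P2. 4 ppages; refcounts: pp0:3 pp1:3 pp2:3 pp3:3
Op 3: read(P1, v1) -> 10. No state change.
Op 4: write(P1, v3, 151). refcount(pp3)=3>1 -> COPY to pp4. 5 ppages; refcounts: pp0:3 pp1:3 pp2:3 pp3:2 pp4:1
Op 5: fork(P1) -> P3. 5 ppages; refcounts: pp0:4 pp1:4 pp2:4 pp3:2 pp4:2
Op 6: write(P1, v0, 122). refcount(pp0)=4>1 -> COPY to pp5. 6 ppages; refcounts: pp0:3 pp1:4 pp2:4 pp3:2 pp4:2 pp5:1
Op 7: write(P3, v0, 152). refcount(pp0)=3>1 -> COPY to pp6. 7 ppages; refcounts: pp0:2 pp1:4 pp2:4 pp3:2 pp4:2 pp5:1 pp6:1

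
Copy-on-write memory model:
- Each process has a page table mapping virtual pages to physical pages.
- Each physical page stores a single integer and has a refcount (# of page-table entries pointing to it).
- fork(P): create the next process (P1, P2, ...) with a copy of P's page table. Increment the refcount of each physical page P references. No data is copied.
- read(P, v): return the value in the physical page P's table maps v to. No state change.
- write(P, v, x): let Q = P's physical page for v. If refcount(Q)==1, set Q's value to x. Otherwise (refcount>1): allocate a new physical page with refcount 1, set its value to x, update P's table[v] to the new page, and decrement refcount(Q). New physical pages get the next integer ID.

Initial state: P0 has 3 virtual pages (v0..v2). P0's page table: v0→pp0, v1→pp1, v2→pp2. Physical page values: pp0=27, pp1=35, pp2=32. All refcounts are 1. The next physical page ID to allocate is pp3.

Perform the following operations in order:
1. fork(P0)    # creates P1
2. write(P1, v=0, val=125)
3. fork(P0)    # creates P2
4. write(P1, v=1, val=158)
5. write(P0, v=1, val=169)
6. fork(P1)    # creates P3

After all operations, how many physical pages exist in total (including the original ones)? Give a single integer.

Answer: 6

Derivation:
Op 1: fork(P0) -> P1. 3 ppages; refcounts: pp0:2 pp1:2 pp2:2
Op 2: write(P1, v0, 125). refcount(pp0)=2>1 -> COPY to pp3. 4 ppages; refcounts: pp0:1 pp1:2 pp2:2 pp3:1
Op 3: fork(P0) -> P2. 4 ppages; refcounts: pp0:2 pp1:3 pp2:3 pp3:1
Op 4: write(P1, v1, 158). refcount(pp1)=3>1 -> COPY to pp4. 5 ppages; refcounts: pp0:2 pp1:2 pp2:3 pp3:1 pp4:1
Op 5: write(P0, v1, 169). refcount(pp1)=2>1 -> COPY to pp5. 6 ppages; refcounts: pp0:2 pp1:1 pp2:3 pp3:1 pp4:1 pp5:1
Op 6: fork(P1) -> P3. 6 ppages; refcounts: pp0:2 pp1:1 pp2:4 pp3:2 pp4:2 pp5:1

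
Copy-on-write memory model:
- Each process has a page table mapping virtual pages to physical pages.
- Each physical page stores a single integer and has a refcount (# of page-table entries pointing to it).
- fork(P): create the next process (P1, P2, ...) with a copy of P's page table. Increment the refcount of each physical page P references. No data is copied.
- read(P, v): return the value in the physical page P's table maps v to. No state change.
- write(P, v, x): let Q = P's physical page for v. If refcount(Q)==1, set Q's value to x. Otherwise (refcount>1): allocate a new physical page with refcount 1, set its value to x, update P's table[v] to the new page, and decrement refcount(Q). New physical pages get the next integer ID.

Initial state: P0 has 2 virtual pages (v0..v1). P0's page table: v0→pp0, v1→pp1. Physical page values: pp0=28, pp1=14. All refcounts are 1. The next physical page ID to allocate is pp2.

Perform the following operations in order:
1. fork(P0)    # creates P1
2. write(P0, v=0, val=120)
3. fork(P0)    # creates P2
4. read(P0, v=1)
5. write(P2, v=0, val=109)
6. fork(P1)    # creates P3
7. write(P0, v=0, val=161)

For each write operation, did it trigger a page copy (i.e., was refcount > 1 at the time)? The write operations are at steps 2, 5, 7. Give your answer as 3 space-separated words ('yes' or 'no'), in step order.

Op 1: fork(P0) -> P1. 2 ppages; refcounts: pp0:2 pp1:2
Op 2: write(P0, v0, 120). refcount(pp0)=2>1 -> COPY to pp2. 3 ppages; refcounts: pp0:1 pp1:2 pp2:1
Op 3: fork(P0) -> P2. 3 ppages; refcounts: pp0:1 pp1:3 pp2:2
Op 4: read(P0, v1) -> 14. No state change.
Op 5: write(P2, v0, 109). refcount(pp2)=2>1 -> COPY to pp3. 4 ppages; refcounts: pp0:1 pp1:3 pp2:1 pp3:1
Op 6: fork(P1) -> P3. 4 ppages; refcounts: pp0:2 pp1:4 pp2:1 pp3:1
Op 7: write(P0, v0, 161). refcount(pp2)=1 -> write in place. 4 ppages; refcounts: pp0:2 pp1:4 pp2:1 pp3:1

yes yes no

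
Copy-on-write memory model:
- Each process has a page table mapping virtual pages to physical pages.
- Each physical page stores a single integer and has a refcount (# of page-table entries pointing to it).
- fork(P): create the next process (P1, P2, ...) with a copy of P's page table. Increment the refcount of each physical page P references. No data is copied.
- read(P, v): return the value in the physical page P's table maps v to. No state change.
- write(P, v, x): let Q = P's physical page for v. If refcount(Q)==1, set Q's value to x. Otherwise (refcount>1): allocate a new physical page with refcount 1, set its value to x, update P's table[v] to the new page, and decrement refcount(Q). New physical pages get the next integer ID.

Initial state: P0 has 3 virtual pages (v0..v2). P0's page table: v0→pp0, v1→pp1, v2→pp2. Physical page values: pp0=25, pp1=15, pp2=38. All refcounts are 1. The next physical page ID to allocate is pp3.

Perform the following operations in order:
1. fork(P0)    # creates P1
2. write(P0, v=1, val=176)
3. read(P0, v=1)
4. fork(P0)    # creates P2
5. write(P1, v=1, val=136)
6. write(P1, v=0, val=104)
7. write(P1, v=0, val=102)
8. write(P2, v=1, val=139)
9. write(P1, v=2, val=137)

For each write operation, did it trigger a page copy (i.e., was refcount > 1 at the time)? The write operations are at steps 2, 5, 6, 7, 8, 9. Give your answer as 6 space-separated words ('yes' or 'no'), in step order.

Op 1: fork(P0) -> P1. 3 ppages; refcounts: pp0:2 pp1:2 pp2:2
Op 2: write(P0, v1, 176). refcount(pp1)=2>1 -> COPY to pp3. 4 ppages; refcounts: pp0:2 pp1:1 pp2:2 pp3:1
Op 3: read(P0, v1) -> 176. No state change.
Op 4: fork(P0) -> P2. 4 ppages; refcounts: pp0:3 pp1:1 pp2:3 pp3:2
Op 5: write(P1, v1, 136). refcount(pp1)=1 -> write in place. 4 ppages; refcounts: pp0:3 pp1:1 pp2:3 pp3:2
Op 6: write(P1, v0, 104). refcount(pp0)=3>1 -> COPY to pp4. 5 ppages; refcounts: pp0:2 pp1:1 pp2:3 pp3:2 pp4:1
Op 7: write(P1, v0, 102). refcount(pp4)=1 -> write in place. 5 ppages; refcounts: pp0:2 pp1:1 pp2:3 pp3:2 pp4:1
Op 8: write(P2, v1, 139). refcount(pp3)=2>1 -> COPY to pp5. 6 ppages; refcounts: pp0:2 pp1:1 pp2:3 pp3:1 pp4:1 pp5:1
Op 9: write(P1, v2, 137). refcount(pp2)=3>1 -> COPY to pp6. 7 ppages; refcounts: pp0:2 pp1:1 pp2:2 pp3:1 pp4:1 pp5:1 pp6:1

yes no yes no yes yes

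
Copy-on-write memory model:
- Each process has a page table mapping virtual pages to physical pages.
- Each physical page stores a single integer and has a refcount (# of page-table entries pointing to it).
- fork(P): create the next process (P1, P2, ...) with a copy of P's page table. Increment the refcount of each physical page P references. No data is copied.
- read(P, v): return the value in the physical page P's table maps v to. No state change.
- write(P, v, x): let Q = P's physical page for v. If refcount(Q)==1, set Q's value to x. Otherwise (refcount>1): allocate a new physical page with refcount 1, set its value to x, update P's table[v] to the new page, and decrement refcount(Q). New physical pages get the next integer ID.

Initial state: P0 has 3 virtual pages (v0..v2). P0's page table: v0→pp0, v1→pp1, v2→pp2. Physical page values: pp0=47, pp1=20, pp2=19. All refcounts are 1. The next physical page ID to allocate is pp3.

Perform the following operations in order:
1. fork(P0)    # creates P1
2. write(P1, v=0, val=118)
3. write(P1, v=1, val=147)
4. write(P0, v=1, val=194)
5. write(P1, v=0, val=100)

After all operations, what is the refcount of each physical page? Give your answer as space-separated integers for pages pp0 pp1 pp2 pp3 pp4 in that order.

Answer: 1 1 2 1 1

Derivation:
Op 1: fork(P0) -> P1. 3 ppages; refcounts: pp0:2 pp1:2 pp2:2
Op 2: write(P1, v0, 118). refcount(pp0)=2>1 -> COPY to pp3. 4 ppages; refcounts: pp0:1 pp1:2 pp2:2 pp3:1
Op 3: write(P1, v1, 147). refcount(pp1)=2>1 -> COPY to pp4. 5 ppages; refcounts: pp0:1 pp1:1 pp2:2 pp3:1 pp4:1
Op 4: write(P0, v1, 194). refcount(pp1)=1 -> write in place. 5 ppages; refcounts: pp0:1 pp1:1 pp2:2 pp3:1 pp4:1
Op 5: write(P1, v0, 100). refcount(pp3)=1 -> write in place. 5 ppages; refcounts: pp0:1 pp1:1 pp2:2 pp3:1 pp4:1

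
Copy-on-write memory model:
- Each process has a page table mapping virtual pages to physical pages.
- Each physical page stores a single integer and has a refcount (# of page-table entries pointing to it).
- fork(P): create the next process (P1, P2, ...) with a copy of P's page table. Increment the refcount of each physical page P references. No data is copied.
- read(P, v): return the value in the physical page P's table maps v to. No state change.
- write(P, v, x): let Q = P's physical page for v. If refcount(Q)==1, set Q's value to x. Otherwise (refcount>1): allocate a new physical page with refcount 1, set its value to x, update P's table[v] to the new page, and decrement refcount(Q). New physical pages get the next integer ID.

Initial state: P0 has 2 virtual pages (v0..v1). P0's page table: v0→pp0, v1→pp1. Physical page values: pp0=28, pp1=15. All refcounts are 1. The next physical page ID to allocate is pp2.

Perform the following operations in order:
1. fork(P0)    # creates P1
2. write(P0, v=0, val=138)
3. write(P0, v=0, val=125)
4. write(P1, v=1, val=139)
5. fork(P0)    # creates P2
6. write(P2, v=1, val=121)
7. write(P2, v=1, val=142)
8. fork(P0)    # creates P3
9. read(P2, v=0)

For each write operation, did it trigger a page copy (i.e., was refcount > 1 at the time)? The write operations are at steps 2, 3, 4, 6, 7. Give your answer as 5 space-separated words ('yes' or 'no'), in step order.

Op 1: fork(P0) -> P1. 2 ppages; refcounts: pp0:2 pp1:2
Op 2: write(P0, v0, 138). refcount(pp0)=2>1 -> COPY to pp2. 3 ppages; refcounts: pp0:1 pp1:2 pp2:1
Op 3: write(P0, v0, 125). refcount(pp2)=1 -> write in place. 3 ppages; refcounts: pp0:1 pp1:2 pp2:1
Op 4: write(P1, v1, 139). refcount(pp1)=2>1 -> COPY to pp3. 4 ppages; refcounts: pp0:1 pp1:1 pp2:1 pp3:1
Op 5: fork(P0) -> P2. 4 ppages; refcounts: pp0:1 pp1:2 pp2:2 pp3:1
Op 6: write(P2, v1, 121). refcount(pp1)=2>1 -> COPY to pp4. 5 ppages; refcounts: pp0:1 pp1:1 pp2:2 pp3:1 pp4:1
Op 7: write(P2, v1, 142). refcount(pp4)=1 -> write in place. 5 ppages; refcounts: pp0:1 pp1:1 pp2:2 pp3:1 pp4:1
Op 8: fork(P0) -> P3. 5 ppages; refcounts: pp0:1 pp1:2 pp2:3 pp3:1 pp4:1
Op 9: read(P2, v0) -> 125. No state change.

yes no yes yes no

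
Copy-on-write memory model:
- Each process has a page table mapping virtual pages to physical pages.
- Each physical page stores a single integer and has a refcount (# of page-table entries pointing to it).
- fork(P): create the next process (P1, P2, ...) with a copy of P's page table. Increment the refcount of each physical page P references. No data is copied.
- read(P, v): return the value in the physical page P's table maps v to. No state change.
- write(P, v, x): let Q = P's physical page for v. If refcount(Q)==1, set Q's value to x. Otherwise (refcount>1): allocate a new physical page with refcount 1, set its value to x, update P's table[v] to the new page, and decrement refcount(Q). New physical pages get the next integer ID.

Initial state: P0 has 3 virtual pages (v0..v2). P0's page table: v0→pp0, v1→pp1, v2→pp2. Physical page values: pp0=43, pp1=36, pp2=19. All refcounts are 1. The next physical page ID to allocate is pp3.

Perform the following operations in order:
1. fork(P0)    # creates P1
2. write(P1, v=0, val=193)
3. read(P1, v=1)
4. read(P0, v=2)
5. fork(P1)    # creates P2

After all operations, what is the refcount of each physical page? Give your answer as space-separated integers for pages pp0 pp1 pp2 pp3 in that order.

Op 1: fork(P0) -> P1. 3 ppages; refcounts: pp0:2 pp1:2 pp2:2
Op 2: write(P1, v0, 193). refcount(pp0)=2>1 -> COPY to pp3. 4 ppages; refcounts: pp0:1 pp1:2 pp2:2 pp3:1
Op 3: read(P1, v1) -> 36. No state change.
Op 4: read(P0, v2) -> 19. No state change.
Op 5: fork(P1) -> P2. 4 ppages; refcounts: pp0:1 pp1:3 pp2:3 pp3:2

Answer: 1 3 3 2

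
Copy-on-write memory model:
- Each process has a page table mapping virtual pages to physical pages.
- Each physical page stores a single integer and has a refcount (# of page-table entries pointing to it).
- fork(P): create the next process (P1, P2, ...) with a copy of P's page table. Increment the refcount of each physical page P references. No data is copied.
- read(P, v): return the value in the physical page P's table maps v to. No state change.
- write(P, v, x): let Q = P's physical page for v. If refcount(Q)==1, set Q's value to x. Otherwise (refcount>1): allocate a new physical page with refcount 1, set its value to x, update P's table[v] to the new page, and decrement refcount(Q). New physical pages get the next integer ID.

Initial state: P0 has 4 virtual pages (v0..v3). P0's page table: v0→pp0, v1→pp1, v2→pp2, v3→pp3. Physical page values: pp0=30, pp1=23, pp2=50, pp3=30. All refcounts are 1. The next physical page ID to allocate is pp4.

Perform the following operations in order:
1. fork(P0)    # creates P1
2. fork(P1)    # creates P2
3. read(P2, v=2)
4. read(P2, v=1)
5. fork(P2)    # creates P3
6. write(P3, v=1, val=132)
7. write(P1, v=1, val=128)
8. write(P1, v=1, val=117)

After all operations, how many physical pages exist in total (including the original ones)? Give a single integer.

Answer: 6

Derivation:
Op 1: fork(P0) -> P1. 4 ppages; refcounts: pp0:2 pp1:2 pp2:2 pp3:2
Op 2: fork(P1) -> P2. 4 ppages; refcounts: pp0:3 pp1:3 pp2:3 pp3:3
Op 3: read(P2, v2) -> 50. No state change.
Op 4: read(P2, v1) -> 23. No state change.
Op 5: fork(P2) -> P3. 4 ppages; refcounts: pp0:4 pp1:4 pp2:4 pp3:4
Op 6: write(P3, v1, 132). refcount(pp1)=4>1 -> COPY to pp4. 5 ppages; refcounts: pp0:4 pp1:3 pp2:4 pp3:4 pp4:1
Op 7: write(P1, v1, 128). refcount(pp1)=3>1 -> COPY to pp5. 6 ppages; refcounts: pp0:4 pp1:2 pp2:4 pp3:4 pp4:1 pp5:1
Op 8: write(P1, v1, 117). refcount(pp5)=1 -> write in place. 6 ppages; refcounts: pp0:4 pp1:2 pp2:4 pp3:4 pp4:1 pp5:1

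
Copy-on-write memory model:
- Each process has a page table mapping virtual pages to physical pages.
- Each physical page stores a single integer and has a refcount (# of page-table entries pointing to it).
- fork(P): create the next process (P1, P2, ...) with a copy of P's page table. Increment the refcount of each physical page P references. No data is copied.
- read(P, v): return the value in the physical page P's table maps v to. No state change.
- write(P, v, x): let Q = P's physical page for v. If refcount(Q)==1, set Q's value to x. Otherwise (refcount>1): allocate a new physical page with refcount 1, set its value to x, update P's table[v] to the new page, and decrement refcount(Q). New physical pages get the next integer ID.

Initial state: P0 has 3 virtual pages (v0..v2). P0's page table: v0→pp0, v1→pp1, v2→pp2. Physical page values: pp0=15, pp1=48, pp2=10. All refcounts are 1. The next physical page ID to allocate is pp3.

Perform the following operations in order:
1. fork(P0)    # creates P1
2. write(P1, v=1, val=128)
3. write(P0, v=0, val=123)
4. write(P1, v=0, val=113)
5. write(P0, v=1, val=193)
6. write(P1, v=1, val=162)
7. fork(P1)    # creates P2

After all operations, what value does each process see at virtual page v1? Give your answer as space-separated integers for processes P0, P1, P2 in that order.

Op 1: fork(P0) -> P1. 3 ppages; refcounts: pp0:2 pp1:2 pp2:2
Op 2: write(P1, v1, 128). refcount(pp1)=2>1 -> COPY to pp3. 4 ppages; refcounts: pp0:2 pp1:1 pp2:2 pp3:1
Op 3: write(P0, v0, 123). refcount(pp0)=2>1 -> COPY to pp4. 5 ppages; refcounts: pp0:1 pp1:1 pp2:2 pp3:1 pp4:1
Op 4: write(P1, v0, 113). refcount(pp0)=1 -> write in place. 5 ppages; refcounts: pp0:1 pp1:1 pp2:2 pp3:1 pp4:1
Op 5: write(P0, v1, 193). refcount(pp1)=1 -> write in place. 5 ppages; refcounts: pp0:1 pp1:1 pp2:2 pp3:1 pp4:1
Op 6: write(P1, v1, 162). refcount(pp3)=1 -> write in place. 5 ppages; refcounts: pp0:1 pp1:1 pp2:2 pp3:1 pp4:1
Op 7: fork(P1) -> P2. 5 ppages; refcounts: pp0:2 pp1:1 pp2:3 pp3:2 pp4:1
P0: v1 -> pp1 = 193
P1: v1 -> pp3 = 162
P2: v1 -> pp3 = 162

Answer: 193 162 162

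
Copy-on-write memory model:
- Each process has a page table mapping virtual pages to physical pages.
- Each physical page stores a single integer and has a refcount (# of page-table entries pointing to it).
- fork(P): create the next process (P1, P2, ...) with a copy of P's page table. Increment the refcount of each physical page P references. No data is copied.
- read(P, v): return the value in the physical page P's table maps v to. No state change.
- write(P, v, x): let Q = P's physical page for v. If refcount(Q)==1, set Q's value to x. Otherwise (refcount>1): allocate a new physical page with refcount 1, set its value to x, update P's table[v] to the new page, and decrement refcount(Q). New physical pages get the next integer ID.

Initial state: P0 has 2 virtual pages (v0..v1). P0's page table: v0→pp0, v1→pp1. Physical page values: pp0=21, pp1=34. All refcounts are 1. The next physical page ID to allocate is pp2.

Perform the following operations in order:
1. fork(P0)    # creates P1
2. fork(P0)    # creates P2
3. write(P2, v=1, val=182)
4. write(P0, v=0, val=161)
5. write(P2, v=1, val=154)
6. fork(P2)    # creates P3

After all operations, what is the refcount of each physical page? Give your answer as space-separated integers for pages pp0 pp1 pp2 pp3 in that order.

Op 1: fork(P0) -> P1. 2 ppages; refcounts: pp0:2 pp1:2
Op 2: fork(P0) -> P2. 2 ppages; refcounts: pp0:3 pp1:3
Op 3: write(P2, v1, 182). refcount(pp1)=3>1 -> COPY to pp2. 3 ppages; refcounts: pp0:3 pp1:2 pp2:1
Op 4: write(P0, v0, 161). refcount(pp0)=3>1 -> COPY to pp3. 4 ppages; refcounts: pp0:2 pp1:2 pp2:1 pp3:1
Op 5: write(P2, v1, 154). refcount(pp2)=1 -> write in place. 4 ppages; refcounts: pp0:2 pp1:2 pp2:1 pp3:1
Op 6: fork(P2) -> P3. 4 ppages; refcounts: pp0:3 pp1:2 pp2:2 pp3:1

Answer: 3 2 2 1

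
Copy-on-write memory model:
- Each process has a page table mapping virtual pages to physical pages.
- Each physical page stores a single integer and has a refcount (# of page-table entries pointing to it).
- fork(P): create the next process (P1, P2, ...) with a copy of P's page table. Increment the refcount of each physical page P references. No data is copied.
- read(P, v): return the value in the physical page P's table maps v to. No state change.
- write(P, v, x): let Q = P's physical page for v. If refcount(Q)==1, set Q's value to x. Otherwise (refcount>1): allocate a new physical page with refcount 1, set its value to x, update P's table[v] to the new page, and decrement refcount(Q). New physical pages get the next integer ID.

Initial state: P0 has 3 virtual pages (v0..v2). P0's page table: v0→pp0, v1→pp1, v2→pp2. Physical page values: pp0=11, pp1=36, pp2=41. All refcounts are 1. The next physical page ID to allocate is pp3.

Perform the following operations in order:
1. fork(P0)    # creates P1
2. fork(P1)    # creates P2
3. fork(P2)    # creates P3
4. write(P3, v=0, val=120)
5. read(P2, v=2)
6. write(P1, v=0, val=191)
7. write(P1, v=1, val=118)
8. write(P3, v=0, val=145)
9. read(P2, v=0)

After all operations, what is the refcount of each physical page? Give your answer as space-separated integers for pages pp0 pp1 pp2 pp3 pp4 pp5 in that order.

Answer: 2 3 4 1 1 1

Derivation:
Op 1: fork(P0) -> P1. 3 ppages; refcounts: pp0:2 pp1:2 pp2:2
Op 2: fork(P1) -> P2. 3 ppages; refcounts: pp0:3 pp1:3 pp2:3
Op 3: fork(P2) -> P3. 3 ppages; refcounts: pp0:4 pp1:4 pp2:4
Op 4: write(P3, v0, 120). refcount(pp0)=4>1 -> COPY to pp3. 4 ppages; refcounts: pp0:3 pp1:4 pp2:4 pp3:1
Op 5: read(P2, v2) -> 41. No state change.
Op 6: write(P1, v0, 191). refcount(pp0)=3>1 -> COPY to pp4. 5 ppages; refcounts: pp0:2 pp1:4 pp2:4 pp3:1 pp4:1
Op 7: write(P1, v1, 118). refcount(pp1)=4>1 -> COPY to pp5. 6 ppages; refcounts: pp0:2 pp1:3 pp2:4 pp3:1 pp4:1 pp5:1
Op 8: write(P3, v0, 145). refcount(pp3)=1 -> write in place. 6 ppages; refcounts: pp0:2 pp1:3 pp2:4 pp3:1 pp4:1 pp5:1
Op 9: read(P2, v0) -> 11. No state change.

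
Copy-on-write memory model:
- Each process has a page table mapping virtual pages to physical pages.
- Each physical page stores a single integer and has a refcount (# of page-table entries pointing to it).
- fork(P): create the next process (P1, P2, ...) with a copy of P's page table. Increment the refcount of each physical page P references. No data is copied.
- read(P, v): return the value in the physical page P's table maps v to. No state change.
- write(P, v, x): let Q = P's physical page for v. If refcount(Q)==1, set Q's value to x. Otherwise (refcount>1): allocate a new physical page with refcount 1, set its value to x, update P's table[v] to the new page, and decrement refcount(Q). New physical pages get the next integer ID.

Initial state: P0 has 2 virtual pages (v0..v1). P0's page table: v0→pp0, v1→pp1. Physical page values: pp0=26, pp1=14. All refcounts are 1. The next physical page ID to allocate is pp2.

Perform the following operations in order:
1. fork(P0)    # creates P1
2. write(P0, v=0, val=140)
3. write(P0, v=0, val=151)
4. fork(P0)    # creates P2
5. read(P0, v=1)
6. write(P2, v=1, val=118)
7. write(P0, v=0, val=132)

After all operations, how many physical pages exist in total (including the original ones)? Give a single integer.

Op 1: fork(P0) -> P1. 2 ppages; refcounts: pp0:2 pp1:2
Op 2: write(P0, v0, 140). refcount(pp0)=2>1 -> COPY to pp2. 3 ppages; refcounts: pp0:1 pp1:2 pp2:1
Op 3: write(P0, v0, 151). refcount(pp2)=1 -> write in place. 3 ppages; refcounts: pp0:1 pp1:2 pp2:1
Op 4: fork(P0) -> P2. 3 ppages; refcounts: pp0:1 pp1:3 pp2:2
Op 5: read(P0, v1) -> 14. No state change.
Op 6: write(P2, v1, 118). refcount(pp1)=3>1 -> COPY to pp3. 4 ppages; refcounts: pp0:1 pp1:2 pp2:2 pp3:1
Op 7: write(P0, v0, 132). refcount(pp2)=2>1 -> COPY to pp4. 5 ppages; refcounts: pp0:1 pp1:2 pp2:1 pp3:1 pp4:1

Answer: 5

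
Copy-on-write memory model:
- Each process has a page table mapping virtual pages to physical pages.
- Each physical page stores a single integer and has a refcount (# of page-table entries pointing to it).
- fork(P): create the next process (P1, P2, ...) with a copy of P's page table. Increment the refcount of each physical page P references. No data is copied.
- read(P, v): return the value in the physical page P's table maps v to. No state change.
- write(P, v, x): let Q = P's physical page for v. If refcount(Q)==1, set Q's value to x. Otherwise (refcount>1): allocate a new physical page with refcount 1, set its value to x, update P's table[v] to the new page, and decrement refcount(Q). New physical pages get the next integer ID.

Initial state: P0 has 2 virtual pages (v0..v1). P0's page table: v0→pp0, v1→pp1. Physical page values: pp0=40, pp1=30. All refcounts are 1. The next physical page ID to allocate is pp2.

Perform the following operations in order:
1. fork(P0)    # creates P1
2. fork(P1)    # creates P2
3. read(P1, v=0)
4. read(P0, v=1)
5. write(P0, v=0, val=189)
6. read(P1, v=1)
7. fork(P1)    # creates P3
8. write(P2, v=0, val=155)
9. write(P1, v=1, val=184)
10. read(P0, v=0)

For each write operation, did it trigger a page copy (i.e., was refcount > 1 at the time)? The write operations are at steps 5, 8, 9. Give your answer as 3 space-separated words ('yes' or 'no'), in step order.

Op 1: fork(P0) -> P1. 2 ppages; refcounts: pp0:2 pp1:2
Op 2: fork(P1) -> P2. 2 ppages; refcounts: pp0:3 pp1:3
Op 3: read(P1, v0) -> 40. No state change.
Op 4: read(P0, v1) -> 30. No state change.
Op 5: write(P0, v0, 189). refcount(pp0)=3>1 -> COPY to pp2. 3 ppages; refcounts: pp0:2 pp1:3 pp2:1
Op 6: read(P1, v1) -> 30. No state change.
Op 7: fork(P1) -> P3. 3 ppages; refcounts: pp0:3 pp1:4 pp2:1
Op 8: write(P2, v0, 155). refcount(pp0)=3>1 -> COPY to pp3. 4 ppages; refcounts: pp0:2 pp1:4 pp2:1 pp3:1
Op 9: write(P1, v1, 184). refcount(pp1)=4>1 -> COPY to pp4. 5 ppages; refcounts: pp0:2 pp1:3 pp2:1 pp3:1 pp4:1
Op 10: read(P0, v0) -> 189. No state change.

yes yes yes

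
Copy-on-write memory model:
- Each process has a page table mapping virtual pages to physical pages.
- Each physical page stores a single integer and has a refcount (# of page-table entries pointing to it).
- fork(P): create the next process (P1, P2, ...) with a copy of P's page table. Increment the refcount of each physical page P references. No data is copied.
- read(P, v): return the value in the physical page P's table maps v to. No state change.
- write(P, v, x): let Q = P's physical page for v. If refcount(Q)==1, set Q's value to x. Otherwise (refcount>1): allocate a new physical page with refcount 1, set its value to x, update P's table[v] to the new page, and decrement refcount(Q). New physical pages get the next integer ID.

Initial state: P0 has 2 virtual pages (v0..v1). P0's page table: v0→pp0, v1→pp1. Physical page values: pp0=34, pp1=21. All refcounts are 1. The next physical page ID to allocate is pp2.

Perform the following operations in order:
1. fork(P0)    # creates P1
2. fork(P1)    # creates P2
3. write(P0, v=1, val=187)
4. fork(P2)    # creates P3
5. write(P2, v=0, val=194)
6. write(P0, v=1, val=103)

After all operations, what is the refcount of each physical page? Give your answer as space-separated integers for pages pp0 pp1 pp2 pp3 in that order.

Answer: 3 3 1 1

Derivation:
Op 1: fork(P0) -> P1. 2 ppages; refcounts: pp0:2 pp1:2
Op 2: fork(P1) -> P2. 2 ppages; refcounts: pp0:3 pp1:3
Op 3: write(P0, v1, 187). refcount(pp1)=3>1 -> COPY to pp2. 3 ppages; refcounts: pp0:3 pp1:2 pp2:1
Op 4: fork(P2) -> P3. 3 ppages; refcounts: pp0:4 pp1:3 pp2:1
Op 5: write(P2, v0, 194). refcount(pp0)=4>1 -> COPY to pp3. 4 ppages; refcounts: pp0:3 pp1:3 pp2:1 pp3:1
Op 6: write(P0, v1, 103). refcount(pp2)=1 -> write in place. 4 ppages; refcounts: pp0:3 pp1:3 pp2:1 pp3:1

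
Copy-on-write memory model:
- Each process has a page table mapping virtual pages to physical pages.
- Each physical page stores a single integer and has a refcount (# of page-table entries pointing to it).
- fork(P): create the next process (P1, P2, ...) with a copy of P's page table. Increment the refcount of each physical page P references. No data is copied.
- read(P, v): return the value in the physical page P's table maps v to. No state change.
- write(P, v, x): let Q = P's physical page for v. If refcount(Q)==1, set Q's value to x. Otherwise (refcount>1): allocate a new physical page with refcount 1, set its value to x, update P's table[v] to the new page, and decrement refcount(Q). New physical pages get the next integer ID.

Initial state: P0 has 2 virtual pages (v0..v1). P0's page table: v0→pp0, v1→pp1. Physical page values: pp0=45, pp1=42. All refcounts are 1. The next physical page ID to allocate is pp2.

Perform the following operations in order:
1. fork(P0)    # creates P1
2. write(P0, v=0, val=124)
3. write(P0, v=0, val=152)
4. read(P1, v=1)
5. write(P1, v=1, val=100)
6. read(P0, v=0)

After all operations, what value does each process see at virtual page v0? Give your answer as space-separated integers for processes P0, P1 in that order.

Op 1: fork(P0) -> P1. 2 ppages; refcounts: pp0:2 pp1:2
Op 2: write(P0, v0, 124). refcount(pp0)=2>1 -> COPY to pp2. 3 ppages; refcounts: pp0:1 pp1:2 pp2:1
Op 3: write(P0, v0, 152). refcount(pp2)=1 -> write in place. 3 ppages; refcounts: pp0:1 pp1:2 pp2:1
Op 4: read(P1, v1) -> 42. No state change.
Op 5: write(P1, v1, 100). refcount(pp1)=2>1 -> COPY to pp3. 4 ppages; refcounts: pp0:1 pp1:1 pp2:1 pp3:1
Op 6: read(P0, v0) -> 152. No state change.
P0: v0 -> pp2 = 152
P1: v0 -> pp0 = 45

Answer: 152 45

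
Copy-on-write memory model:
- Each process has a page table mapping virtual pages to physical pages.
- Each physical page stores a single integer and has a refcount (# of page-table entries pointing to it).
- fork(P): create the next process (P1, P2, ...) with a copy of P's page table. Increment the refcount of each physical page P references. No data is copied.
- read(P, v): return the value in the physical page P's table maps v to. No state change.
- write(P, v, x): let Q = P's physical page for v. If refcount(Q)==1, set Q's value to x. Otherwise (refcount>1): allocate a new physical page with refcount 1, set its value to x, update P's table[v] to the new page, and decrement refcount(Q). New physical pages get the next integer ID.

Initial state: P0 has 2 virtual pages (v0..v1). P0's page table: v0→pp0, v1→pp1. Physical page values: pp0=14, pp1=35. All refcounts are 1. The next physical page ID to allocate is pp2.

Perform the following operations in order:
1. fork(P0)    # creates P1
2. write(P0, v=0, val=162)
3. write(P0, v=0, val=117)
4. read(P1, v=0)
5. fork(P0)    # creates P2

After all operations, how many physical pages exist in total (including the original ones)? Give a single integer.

Op 1: fork(P0) -> P1. 2 ppages; refcounts: pp0:2 pp1:2
Op 2: write(P0, v0, 162). refcount(pp0)=2>1 -> COPY to pp2. 3 ppages; refcounts: pp0:1 pp1:2 pp2:1
Op 3: write(P0, v0, 117). refcount(pp2)=1 -> write in place. 3 ppages; refcounts: pp0:1 pp1:2 pp2:1
Op 4: read(P1, v0) -> 14. No state change.
Op 5: fork(P0) -> P2. 3 ppages; refcounts: pp0:1 pp1:3 pp2:2

Answer: 3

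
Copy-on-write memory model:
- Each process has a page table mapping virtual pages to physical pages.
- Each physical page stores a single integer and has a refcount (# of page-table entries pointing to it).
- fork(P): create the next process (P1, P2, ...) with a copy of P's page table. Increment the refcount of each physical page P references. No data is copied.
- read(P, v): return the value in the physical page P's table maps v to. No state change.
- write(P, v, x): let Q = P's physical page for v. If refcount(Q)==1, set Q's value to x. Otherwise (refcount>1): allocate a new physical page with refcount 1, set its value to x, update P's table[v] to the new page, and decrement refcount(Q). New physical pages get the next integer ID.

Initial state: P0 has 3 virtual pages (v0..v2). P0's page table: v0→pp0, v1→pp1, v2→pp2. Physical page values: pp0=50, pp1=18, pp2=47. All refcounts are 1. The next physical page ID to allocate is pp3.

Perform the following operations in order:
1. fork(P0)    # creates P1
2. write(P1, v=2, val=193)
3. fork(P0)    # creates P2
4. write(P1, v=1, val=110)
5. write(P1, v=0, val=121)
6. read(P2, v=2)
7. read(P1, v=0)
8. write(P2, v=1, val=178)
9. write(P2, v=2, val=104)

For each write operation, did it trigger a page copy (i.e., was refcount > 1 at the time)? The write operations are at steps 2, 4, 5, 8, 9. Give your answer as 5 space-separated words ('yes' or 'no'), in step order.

Op 1: fork(P0) -> P1. 3 ppages; refcounts: pp0:2 pp1:2 pp2:2
Op 2: write(P1, v2, 193). refcount(pp2)=2>1 -> COPY to pp3. 4 ppages; refcounts: pp0:2 pp1:2 pp2:1 pp3:1
Op 3: fork(P0) -> P2. 4 ppages; refcounts: pp0:3 pp1:3 pp2:2 pp3:1
Op 4: write(P1, v1, 110). refcount(pp1)=3>1 -> COPY to pp4. 5 ppages; refcounts: pp0:3 pp1:2 pp2:2 pp3:1 pp4:1
Op 5: write(P1, v0, 121). refcount(pp0)=3>1 -> COPY to pp5. 6 ppages; refcounts: pp0:2 pp1:2 pp2:2 pp3:1 pp4:1 pp5:1
Op 6: read(P2, v2) -> 47. No state change.
Op 7: read(P1, v0) -> 121. No state change.
Op 8: write(P2, v1, 178). refcount(pp1)=2>1 -> COPY to pp6. 7 ppages; refcounts: pp0:2 pp1:1 pp2:2 pp3:1 pp4:1 pp5:1 pp6:1
Op 9: write(P2, v2, 104). refcount(pp2)=2>1 -> COPY to pp7. 8 ppages; refcounts: pp0:2 pp1:1 pp2:1 pp3:1 pp4:1 pp5:1 pp6:1 pp7:1

yes yes yes yes yes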